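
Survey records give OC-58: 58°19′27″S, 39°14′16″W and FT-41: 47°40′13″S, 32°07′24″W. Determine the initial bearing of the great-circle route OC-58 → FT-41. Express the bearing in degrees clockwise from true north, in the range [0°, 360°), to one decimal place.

24.8°

OC-58: φ = -58.32417°, λ = -39.23778°
FT-41: φ = -47.67028°, λ = -32.12333°
Δλ = 7.1144°
y = sin Δλ · cos φ₂ = 0.083401
x = cos φ₁ sin φ₂ − sin φ₁ cos φ₂ cos Δλ = 0.180463
θ = atan2(y, x) = 24.8040° → 24.8040° (mod 360°)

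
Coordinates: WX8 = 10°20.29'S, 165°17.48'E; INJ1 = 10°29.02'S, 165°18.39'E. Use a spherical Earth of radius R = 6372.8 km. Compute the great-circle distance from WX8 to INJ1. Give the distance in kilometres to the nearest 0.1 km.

16.3 km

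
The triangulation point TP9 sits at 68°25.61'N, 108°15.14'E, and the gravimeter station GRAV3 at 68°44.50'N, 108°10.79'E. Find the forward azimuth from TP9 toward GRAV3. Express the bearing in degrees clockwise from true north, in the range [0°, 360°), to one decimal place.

355.2°

TP9: φ = +68.42683°, λ = +108.25233°
GRAV3: φ = +68.74167°, λ = +108.17983°
Δλ = -0.0725°
y = sin Δλ · cos φ₂ = -0.000459
x = cos φ₁ sin φ₂ − sin φ₁ cos φ₂ cos Δλ = 0.005495
θ = atan2(y, x) = -4.7726° → 355.2274° (mod 360°)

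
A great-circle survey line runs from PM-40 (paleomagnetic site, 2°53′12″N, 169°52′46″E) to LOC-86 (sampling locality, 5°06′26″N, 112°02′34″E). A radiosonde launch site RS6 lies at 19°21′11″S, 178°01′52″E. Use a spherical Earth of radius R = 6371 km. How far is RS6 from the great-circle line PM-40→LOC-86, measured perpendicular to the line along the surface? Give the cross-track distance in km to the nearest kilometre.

2395 km

PM-40: φ = +2.88667°, λ = +169.87944°
LOC-86: φ = +5.10722°, λ = +112.04278°
RS6: φ = -19.35306°, λ = +178.03111°
δ₁₃ = central angle PM-40→RS6 = 0.412584 rad  (haversine)
θ₁₃ = bearing PM-40→RS6 = 160.510°,  θ₁₂ = bearing PM-40→LOC-86 = 274.219°
dₓₜ = R·arcsin(sin δ₁₃ · sin(θ₁₃ − θ₁₂)) = 6371·arcsin(0.40098·sin(-113.709°)) = -2395.032 km
|dₓₜ| = 2395.032 km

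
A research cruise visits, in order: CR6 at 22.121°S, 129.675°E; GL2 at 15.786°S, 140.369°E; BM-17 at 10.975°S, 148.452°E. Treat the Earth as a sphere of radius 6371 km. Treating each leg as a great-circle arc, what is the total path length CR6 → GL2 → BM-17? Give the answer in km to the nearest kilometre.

2351 km

CR6→GL2: c = 0.208168 rad, d = 1326.24 km
GL2→BM-17: c = 0.160849 rad, d = 1024.77 km
Total = 1326.24 + 1024.77 = 2351.00 km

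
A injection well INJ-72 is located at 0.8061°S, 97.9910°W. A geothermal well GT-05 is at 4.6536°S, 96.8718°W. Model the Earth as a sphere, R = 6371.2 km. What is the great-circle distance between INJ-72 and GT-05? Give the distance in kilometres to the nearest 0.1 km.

Δφ = -3.8475°,  Δλ = 1.1192°
a = sin²(Δφ/2) + cos φ₁ cos φ₂ sin²(Δλ/2) = 0.001222
c = 2·arcsin(√a) = 0.069928 rad = 4.0066°
d = R·c = 6371.2 × 0.069928 = 445.5 km

445.5 km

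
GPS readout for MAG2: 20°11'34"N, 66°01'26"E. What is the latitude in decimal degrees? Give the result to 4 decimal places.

20.1928°N

20° + 11′/60 + 34″/3600 = 20 + 0.18333 + 0.00944 = 20.1928°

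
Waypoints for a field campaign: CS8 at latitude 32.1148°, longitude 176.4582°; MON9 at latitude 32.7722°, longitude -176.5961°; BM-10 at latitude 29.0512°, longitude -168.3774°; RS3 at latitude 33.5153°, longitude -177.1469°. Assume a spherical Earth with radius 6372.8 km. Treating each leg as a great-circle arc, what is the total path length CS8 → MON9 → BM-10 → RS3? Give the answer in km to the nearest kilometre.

2512 km

CS8→MON9: c = 0.102927 rad, d = 655.93 km
MON9→BM-10: c = 0.139089 rad, d = 886.38 km
BM-10→RS3: c = 0.152161 rad, d = 969.69 km
Total = 655.93 + 886.38 + 969.69 = 2512.01 km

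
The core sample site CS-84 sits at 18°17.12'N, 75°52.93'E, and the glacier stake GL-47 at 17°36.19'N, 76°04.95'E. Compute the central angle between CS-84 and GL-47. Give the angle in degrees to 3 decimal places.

CS-84: φ = +18.28533°, λ = +75.88217°
GL-47: φ = +17.60317°, λ = +76.08250°
Δφ = -0.6822°,  Δλ = 0.2003°
a = sin²(Δφ/2) + cos φ₁ cos φ₂ sin²(Δλ/2) = 0.000038
c = 2·arcsin(√a) = 0.012362 rad = 0.7083°

0.708°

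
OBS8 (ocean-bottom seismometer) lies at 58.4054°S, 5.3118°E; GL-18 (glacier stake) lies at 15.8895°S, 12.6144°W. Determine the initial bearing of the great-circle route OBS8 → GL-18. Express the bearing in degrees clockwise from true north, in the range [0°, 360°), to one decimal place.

Δλ = -17.9262°
y = sin Δλ · cos φ₂ = -0.296031
x = cos φ₁ sin φ₂ − sin φ₁ cos φ₂ cos Δλ = 0.636024
θ = atan2(y, x) = -24.9592° → 335.0408° (mod 360°)

335.0°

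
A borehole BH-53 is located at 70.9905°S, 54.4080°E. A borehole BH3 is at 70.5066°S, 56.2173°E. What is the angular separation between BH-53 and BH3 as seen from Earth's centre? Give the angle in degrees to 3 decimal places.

Δφ = 0.4839°,  Δλ = 1.8093°
a = sin²(Δφ/2) + cos φ₁ cos φ₂ sin²(Δλ/2) = 0.000045
c = 2·arcsin(√a) = 0.013406 rad = 0.7681°

0.768°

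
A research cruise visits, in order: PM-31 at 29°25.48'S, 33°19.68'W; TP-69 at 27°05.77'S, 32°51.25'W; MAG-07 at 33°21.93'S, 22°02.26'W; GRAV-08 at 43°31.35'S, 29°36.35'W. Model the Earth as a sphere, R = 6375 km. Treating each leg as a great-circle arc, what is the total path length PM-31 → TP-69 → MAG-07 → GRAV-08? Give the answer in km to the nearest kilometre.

2821 km

PM-31: φ = -29.42467°, λ = -33.32800°
TP-69: φ = -27.09617°, λ = -32.85417°
MAG-07: φ = -33.36550°, λ = -22.03767°
GRAV-08: φ = -43.52250°, λ = -29.60583°
PM-31→TP-69: c = 0.041287 rad, d = 263.21 km
TP-69→MAG-07: c = 0.196224 rad, d = 1250.93 km
MAG-07→GRAV-08: c = 0.205040 rad, d = 1307.13 km
Total = 263.21 + 1250.93 + 1307.13 = 2821.27 km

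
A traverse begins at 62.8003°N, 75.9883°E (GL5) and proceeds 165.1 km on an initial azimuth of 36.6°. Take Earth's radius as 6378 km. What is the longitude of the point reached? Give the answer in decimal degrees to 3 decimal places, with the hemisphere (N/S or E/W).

δ = d/R = 165.1/6378 = 0.025886 rad
φ₂ = arcsin(sin φ₁ cos δ + cos φ₁ sin δ cos θ)
   = arcsin(0.88942·0.99966 + 0.45709·0.02588·0.80282) = 63.97711°
λ₂ = λ₁ + atan2(sin θ sin δ cos φ₁, cos δ − sin φ₁ sin φ₂) = 78.00406°

78.004°E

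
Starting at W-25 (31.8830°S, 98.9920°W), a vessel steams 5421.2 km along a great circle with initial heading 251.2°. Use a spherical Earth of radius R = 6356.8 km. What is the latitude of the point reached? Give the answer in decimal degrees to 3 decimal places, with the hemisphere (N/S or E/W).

δ = d/R = 5421.2/6356.8 = 0.852819 rad
φ₂ = arcsin(sin φ₁ cos δ + cos φ₁ sin δ cos θ)
   = arcsin(-0.52819·0.65786 + 0.84913·0.75314·-0.32227) = -33.61204°
λ₂ = λ₁ + atan2(sin θ sin δ cos φ₁, cos δ − sin φ₁ sin φ₂) = -157.87256°

33.612°S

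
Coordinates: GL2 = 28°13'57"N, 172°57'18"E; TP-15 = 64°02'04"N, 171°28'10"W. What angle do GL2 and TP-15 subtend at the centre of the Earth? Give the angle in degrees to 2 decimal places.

37.17°

GL2: φ = +28.23250°, λ = +172.95500°
TP-15: φ = +64.03444°, λ = -171.46944°
Δφ = 35.8019°,  Δλ = 15.5756°
a = sin²(Δφ/2) + cos φ₁ cos φ₂ sin²(Δλ/2) = 0.101561
c = 2·arcsin(√a) = 0.648686 rad = 37.1670°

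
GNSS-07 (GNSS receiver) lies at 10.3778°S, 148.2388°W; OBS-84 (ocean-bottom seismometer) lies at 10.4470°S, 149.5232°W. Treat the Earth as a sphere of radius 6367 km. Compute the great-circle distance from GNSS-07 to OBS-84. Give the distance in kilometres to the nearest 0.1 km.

140.6 km

Δφ = -0.0692°,  Δλ = -1.2844°
a = sin²(Δφ/2) + cos φ₁ cos φ₂ sin²(Δλ/2) = 0.000122
c = 2·arcsin(√a) = 0.022081 rad = 1.2651°
d = R·c = 6367 × 0.022081 = 140.6 km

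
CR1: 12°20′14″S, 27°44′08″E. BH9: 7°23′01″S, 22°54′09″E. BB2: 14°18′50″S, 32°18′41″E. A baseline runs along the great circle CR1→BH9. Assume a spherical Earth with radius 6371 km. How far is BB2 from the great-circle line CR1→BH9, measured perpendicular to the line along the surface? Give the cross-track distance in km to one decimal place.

CR1: φ = -12.33722°, λ = +27.73556°
BH9: φ = -7.38361°, λ = +22.90250°
BB2: φ = -14.31389°, λ = +32.31139°
δ₁₃ = central angle CR1→BB2 = 0.085022 rad  (haversine)
θ₁₃ = bearing CR1→BB2 = 114.453°,  θ₁₂ = bearing CR1→BH9 = 315.692°
dₓₜ = R·arcsin(sin δ₁₃ · sin(θ₁₃ − θ₁₂)) = 6371·arcsin(0.08492·sin(-201.238°)) = 196.014 km
|dₓₜ| = 196.014 km

196.0 km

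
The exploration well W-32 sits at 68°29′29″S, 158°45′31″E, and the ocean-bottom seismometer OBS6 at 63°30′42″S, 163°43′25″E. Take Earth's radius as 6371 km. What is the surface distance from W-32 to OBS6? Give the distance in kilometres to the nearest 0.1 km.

597.1 km

W-32: φ = -68.49139°, λ = +158.75861°
OBS6: φ = -63.51167°, λ = +163.72361°
Δφ = 4.9797°,  Δλ = 4.9650°
a = sin²(Δφ/2) + cos φ₁ cos φ₂ sin²(Δλ/2) = 0.002194
c = 2·arcsin(√a) = 0.093716 rad = 5.3695°
d = R·c = 6371 × 0.093716 = 597.1 km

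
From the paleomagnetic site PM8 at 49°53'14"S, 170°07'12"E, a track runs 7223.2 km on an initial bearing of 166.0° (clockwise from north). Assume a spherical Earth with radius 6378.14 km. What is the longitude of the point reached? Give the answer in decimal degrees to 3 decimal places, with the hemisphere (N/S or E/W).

PM8: φ = -49.88722°, λ = +170.12000°
δ = d/R = 7223.2/6378.14 = 1.132493 rad
φ₂ = arcsin(sin φ₁ cos δ + cos φ₁ sin δ cos θ)
   = arcsin(-0.76478·0.42440 + 0.64429·0.90547·-0.97030) = -62.95332°
λ₂ = λ₁ + atan2(sin θ sin δ cos φ₁, cos δ − sin φ₁ sin φ₂) = -38.67892°

38.679°W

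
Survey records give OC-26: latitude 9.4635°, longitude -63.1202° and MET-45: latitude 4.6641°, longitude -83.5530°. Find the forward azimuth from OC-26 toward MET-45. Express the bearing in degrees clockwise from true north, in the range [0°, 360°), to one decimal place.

Δλ = -20.4328°
y = sin Δλ · cos φ₂ = -0.347952
x = cos φ₁ sin φ₂ − sin φ₁ cos φ₂ cos Δλ = -0.073357
θ = atan2(y, x) = -101.9050° → 258.0950° (mod 360°)

258.1°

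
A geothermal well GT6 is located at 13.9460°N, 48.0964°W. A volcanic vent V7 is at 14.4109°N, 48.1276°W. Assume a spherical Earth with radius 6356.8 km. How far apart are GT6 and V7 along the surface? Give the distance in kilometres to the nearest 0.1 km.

Δφ = 0.4649°,  Δλ = -0.0312°
a = sin²(Δφ/2) + cos φ₁ cos φ₂ sin²(Δλ/2) = 0.000017
c = 2·arcsin(√a) = 0.008131 rad = 0.4659°
d = R·c = 6356.8 × 0.008131 = 51.7 km

51.7 km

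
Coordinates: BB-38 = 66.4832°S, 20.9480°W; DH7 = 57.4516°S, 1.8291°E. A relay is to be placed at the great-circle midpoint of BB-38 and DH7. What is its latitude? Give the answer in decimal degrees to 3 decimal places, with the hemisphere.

62.427°S

Bx = cos φ₂ cos Δλ = 0.496057,  By = cos φ₂ sin Δλ = 0.208290
φₘ = atan2(sin φ₁ + sin φ₂, √((cos φ₁ + Bx)² + By²)) = -62.42693°
λₘ = λ₁ + atan2(By, cos φ₁ + Bx) = -7.84804°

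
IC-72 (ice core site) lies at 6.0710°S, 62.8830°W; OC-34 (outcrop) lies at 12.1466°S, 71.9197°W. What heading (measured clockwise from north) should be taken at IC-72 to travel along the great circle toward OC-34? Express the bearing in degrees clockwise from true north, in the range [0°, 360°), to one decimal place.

235.1°

Δλ = -9.0367°
y = sin Δλ · cos φ₂ = -0.153551
x = cos φ₁ sin φ₂ − sin φ₁ cos φ₂ cos Δλ = -0.107124
θ = atan2(y, x) = -124.9014° → 235.0986° (mod 360°)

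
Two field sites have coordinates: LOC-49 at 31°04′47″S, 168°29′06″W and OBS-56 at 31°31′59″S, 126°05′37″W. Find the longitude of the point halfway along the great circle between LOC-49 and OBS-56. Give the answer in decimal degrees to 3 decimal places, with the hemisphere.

147.343°W

LOC-49: φ = -31.07972°, λ = -168.48500°
OBS-56: φ = -31.53306°, λ = -126.09361°
Bx = cos φ₂ cos Δλ = 0.629500,  By = cos φ₂ sin Δλ = 0.574639
φₘ = atan2(sin φ₁ + sin φ₂, √((cos φ₁ + Bx)² + By²)) = -33.11596°
λₘ = λ₁ + atan2(By, cos φ₁ + Bx) = -147.34276°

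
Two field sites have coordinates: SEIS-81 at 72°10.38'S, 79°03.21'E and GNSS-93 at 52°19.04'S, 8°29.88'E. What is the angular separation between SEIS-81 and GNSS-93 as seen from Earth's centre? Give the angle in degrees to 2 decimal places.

SEIS-81: φ = -72.17300°, λ = +79.05350°
GNSS-93: φ = -52.31733°, λ = +8.49800°
Δφ = 19.8557°,  Δλ = -70.5555°
a = sin²(Δφ/2) + cos φ₁ cos φ₂ sin²(Δλ/2) = 0.092146
c = 2·arcsin(√a) = 0.616845 rad = 35.3426°

35.34°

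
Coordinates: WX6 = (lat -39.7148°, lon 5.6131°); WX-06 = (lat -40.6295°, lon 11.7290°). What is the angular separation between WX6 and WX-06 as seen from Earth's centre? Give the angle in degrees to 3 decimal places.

Δφ = -0.9147°,  Δλ = 6.1159°
a = sin²(Δφ/2) + cos φ₁ cos φ₂ sin²(Δλ/2) = 0.001725
c = 2·arcsin(√a) = 0.083092 rad = 4.7608°

4.761°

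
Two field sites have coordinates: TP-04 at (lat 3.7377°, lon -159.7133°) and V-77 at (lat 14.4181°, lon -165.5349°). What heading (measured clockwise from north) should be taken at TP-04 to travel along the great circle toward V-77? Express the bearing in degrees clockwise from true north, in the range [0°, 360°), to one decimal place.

332.1°

Δλ = -5.8216°
y = sin Δλ · cos φ₂ = -0.098237
x = cos φ₁ sin φ₂ − sin φ₁ cos φ₂ cos Δλ = 0.185656
θ = atan2(y, x) = -27.8848° → 332.1152° (mod 360°)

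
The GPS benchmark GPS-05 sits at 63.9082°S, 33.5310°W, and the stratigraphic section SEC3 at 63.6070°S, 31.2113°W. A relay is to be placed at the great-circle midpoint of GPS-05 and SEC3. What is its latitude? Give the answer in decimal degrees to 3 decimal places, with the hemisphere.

63.762°S

Bx = cos φ₂ cos Δλ = 0.444161,  By = cos φ₂ sin Δλ = 0.017992
φₘ = atan2(sin φ₁ + sin φ₂, √((cos φ₁ + Bx)² + By²)) = -63.76226°
λₘ = λ₁ + atan2(By, cos φ₁ + Bx) = -32.36497°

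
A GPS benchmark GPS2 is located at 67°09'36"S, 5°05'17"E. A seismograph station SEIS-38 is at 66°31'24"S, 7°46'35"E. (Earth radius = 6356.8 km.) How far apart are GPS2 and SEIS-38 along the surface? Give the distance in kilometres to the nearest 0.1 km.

136.9 km

GPS2: φ = -67.16000°, λ = +5.08806°
SEIS-38: φ = -66.52333°, λ = +7.77639°
Δφ = 0.6367°,  Δλ = 2.6883°
a = sin²(Δφ/2) + cos φ₁ cos φ₂ sin²(Δλ/2) = 0.000116
c = 2·arcsin(√a) = 0.021537 rad = 1.2340°
d = R·c = 6356.8 × 0.021537 = 136.9 km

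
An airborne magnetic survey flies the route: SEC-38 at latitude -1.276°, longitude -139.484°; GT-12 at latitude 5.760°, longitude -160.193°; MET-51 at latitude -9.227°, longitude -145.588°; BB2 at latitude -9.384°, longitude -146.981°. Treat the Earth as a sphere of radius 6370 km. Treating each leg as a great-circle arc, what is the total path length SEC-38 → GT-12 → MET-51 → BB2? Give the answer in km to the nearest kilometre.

4905 km

SEC-38→GT-12: c = 0.381251 rad, d = 2428.57 km
GT-12→MET-51: c = 0.364644 rad, d = 2322.78 km
MET-51→BB2: c = 0.024148 rad, d = 153.83 km
Total = 2428.57 + 2322.78 + 153.83 = 4905.17 km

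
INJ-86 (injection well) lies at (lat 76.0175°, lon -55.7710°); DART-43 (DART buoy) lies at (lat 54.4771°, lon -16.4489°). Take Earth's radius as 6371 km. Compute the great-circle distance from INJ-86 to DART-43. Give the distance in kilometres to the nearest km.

2897 km

Δφ = -21.5404°,  Δλ = 39.3221°
a = sin²(Δφ/2) + cos φ₁ cos φ₂ sin²(Δλ/2) = 0.050813
c = 2·arcsin(√a) = 0.454743 rad = 26.0549°
d = R·c = 6371 × 0.454743 = 2897.2 km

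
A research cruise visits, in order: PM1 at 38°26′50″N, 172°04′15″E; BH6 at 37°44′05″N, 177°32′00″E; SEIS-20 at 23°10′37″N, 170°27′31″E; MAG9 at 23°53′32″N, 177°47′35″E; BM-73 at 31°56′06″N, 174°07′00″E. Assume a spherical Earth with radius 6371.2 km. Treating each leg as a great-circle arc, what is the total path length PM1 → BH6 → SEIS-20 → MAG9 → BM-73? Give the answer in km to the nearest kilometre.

PM1: φ = +38.44722°, λ = +172.07083°
BH6: φ = +37.73472°, λ = +177.53333°
SEIS-20: φ = +23.17694°, λ = +170.45861°
MAG9: φ = +23.89222°, λ = +177.79306°
BM-73: φ = +31.93500°, λ = +174.11667°
PM1→BH6: c = 0.076046 rad, d = 484.50 km
BH6→SEIS-20: c = 0.275242 rad, d = 1753.62 km
SEIS-20→MAG9: c = 0.118010 rad, d = 751.87 km
MAG9→BM-73: c = 0.151359 rad, d = 964.34 km
Total = 484.50 + 1753.62 + 751.87 + 964.34 = 3954.33 km

3954 km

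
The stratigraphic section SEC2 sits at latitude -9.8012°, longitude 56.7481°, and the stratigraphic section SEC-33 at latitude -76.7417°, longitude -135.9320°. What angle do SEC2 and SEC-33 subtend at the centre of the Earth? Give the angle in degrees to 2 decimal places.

93.14°

Δφ = -66.9405°,  Δλ = 167.3199°
a = sin²(Δφ/2) + cos φ₁ cos φ₂ sin²(Δλ/2) = 0.527395
c = 2·arcsin(√a) = 1.625613 rad = 93.1408°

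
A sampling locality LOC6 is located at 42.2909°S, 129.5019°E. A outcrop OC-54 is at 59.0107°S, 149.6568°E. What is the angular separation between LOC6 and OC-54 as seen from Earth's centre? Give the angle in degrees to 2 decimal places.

20.87°

Δφ = -16.7198°,  Δλ = 20.1549°
a = sin²(Δφ/2) + cos φ₁ cos φ₂ sin²(Δλ/2) = 0.032800
c = 2·arcsin(√a) = 0.364225 rad = 20.8686°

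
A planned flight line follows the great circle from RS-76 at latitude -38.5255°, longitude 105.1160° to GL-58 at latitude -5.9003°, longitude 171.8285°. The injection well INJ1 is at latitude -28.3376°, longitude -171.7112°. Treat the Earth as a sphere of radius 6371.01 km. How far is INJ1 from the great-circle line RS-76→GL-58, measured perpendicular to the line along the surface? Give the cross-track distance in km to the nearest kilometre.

3018 km

δ₁₃ = central angle RS-76→INJ1 = 1.183694 rad  (haversine)
θ₁₃ = bearing RS-76→INJ1 = 109.308°,  θ₁₂ = bearing RS-76→GL-58 = 79.792°
dₓₜ = R·arcsin(sin δ₁₃ · sin(θ₁₃ − θ₁₂)) = 6371.01·arcsin(0.92601·sin(29.515°)) = 3018.092 km
|dₓₜ| = 3018.092 km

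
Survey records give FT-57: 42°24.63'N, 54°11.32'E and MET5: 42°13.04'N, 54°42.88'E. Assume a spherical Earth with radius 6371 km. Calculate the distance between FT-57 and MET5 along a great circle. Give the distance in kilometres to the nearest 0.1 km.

FT-57: φ = +42.41050°, λ = +54.18867°
MET5: φ = +42.21733°, λ = +54.71467°
Δφ = -0.1932°,  Δλ = 0.5260°
a = sin²(Δφ/2) + cos φ₁ cos φ₂ sin²(Δλ/2) = 0.000014
c = 2·arcsin(√a) = 0.007580 rad = 0.4343°
d = R·c = 6371 × 0.007580 = 48.3 km

48.3 km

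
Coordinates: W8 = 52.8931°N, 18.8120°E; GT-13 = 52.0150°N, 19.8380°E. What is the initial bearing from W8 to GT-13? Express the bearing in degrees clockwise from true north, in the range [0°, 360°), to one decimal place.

Δλ = 1.0260°
y = sin Δλ · cos φ₂ = 0.011020
x = cos φ₁ sin φ₂ − sin φ₁ cos φ₂ cos Δλ = -0.015246
θ = atan2(y, x) = 144.1399° → 144.1399° (mod 360°)

144.1°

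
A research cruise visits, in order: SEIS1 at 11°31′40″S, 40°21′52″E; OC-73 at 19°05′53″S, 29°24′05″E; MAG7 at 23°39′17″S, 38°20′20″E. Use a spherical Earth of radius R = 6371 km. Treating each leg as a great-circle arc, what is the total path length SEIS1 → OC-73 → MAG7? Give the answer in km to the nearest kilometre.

SEIS1: φ = -11.52778°, λ = +40.36444°
OC-73: φ = -19.09806°, λ = +29.40139°
MAG7: φ = -23.65472°, λ = +38.33889°
SEIS1→OC-73: c = 0.226820 rad, d = 1445.07 km
OC-73→MAG7: c = 0.165538 rad, d = 1054.64 km
Total = 1445.07 + 1054.64 = 2499.71 km

2500 km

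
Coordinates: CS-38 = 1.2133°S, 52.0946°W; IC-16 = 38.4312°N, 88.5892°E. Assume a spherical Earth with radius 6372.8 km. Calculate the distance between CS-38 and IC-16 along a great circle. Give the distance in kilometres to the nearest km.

14265 km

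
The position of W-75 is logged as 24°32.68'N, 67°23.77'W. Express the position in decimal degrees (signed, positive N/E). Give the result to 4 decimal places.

+24.5447°, -67.3962°

lat: 24.5447° N → +24.5447°
lon: 67.3962° W → -67.3962°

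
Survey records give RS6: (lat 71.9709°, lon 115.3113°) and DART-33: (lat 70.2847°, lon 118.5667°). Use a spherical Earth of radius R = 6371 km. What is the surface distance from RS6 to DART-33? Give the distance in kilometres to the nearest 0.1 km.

Δφ = -1.6862°,  Δλ = 3.2554°
a = sin²(Δφ/2) + cos φ₁ cos φ₂ sin²(Δλ/2) = 0.000301
c = 2·arcsin(√a) = 0.034686 rad = 1.9874°
d = R·c = 6371 × 0.034686 = 221.0 km

221.0 km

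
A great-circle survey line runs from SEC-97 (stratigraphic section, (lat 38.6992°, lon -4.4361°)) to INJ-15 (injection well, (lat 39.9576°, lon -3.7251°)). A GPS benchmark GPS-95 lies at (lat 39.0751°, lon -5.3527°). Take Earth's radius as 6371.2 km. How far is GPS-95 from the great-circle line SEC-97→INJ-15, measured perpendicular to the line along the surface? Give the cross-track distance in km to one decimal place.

δ₁₃ = central angle SEC-97→GPS-95 = 0.014075 rad  (haversine)
θ₁₃ = bearing SEC-97→GPS-95 = 298.070°,  θ₁₂ = bearing SEC-97→INJ-15 = 23.383°
dₓₜ = R·arcsin(sin δ₁₃ · sin(θ₁₃ − θ₁₂)) = 6371.2·arcsin(0.01407·sin(274.687°)) = -89.374 km
|dₓₜ| = 89.374 km

89.4 km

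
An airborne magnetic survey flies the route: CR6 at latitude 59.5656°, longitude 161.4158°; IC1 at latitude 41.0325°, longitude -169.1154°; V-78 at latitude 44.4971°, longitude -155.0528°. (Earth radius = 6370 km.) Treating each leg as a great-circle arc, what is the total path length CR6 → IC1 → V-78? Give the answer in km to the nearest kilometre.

4101 km

CR6→IC1: c = 0.453991 rad, d = 2891.92 km
IC1→V-78: c = 0.189773 rad, d = 1208.85 km
Total = 2891.92 + 1208.85 = 4100.77 km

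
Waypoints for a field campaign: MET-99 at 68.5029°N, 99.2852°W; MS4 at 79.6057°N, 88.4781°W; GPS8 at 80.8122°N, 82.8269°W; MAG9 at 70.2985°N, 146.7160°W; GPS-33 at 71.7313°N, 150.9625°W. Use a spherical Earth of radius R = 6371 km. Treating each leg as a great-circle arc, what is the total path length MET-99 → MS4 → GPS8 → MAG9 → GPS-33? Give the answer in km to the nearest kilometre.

MET-99→MS4: c = 0.199778 rad, d = 1272.79 km
MS4→GPS8: c = 0.026897 rad, d = 171.36 km
GPS8→MAG9: c = 0.307566 rad, d = 1959.50 km
MAG9→GPS-33: c = 0.034723 rad, d = 221.22 km
Total = 1272.79 + 171.36 + 1959.50 + 221.22 = 3624.87 km

3625 km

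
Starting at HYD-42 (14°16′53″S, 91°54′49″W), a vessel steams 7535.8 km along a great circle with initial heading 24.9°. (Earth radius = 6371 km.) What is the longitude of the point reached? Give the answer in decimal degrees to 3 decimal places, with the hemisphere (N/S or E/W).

57.725°W

HYD-42: φ = -14.28139°, λ = -91.91361°
δ = d/R = 7535.8/6371 = 1.182828 rad
φ₂ = arcsin(sin φ₁ cos δ + cos φ₁ sin δ cos θ)
   = arcsin(-0.24668·0.37831 + 0.96910·0.92568·0.90704) = 46.08434°
λ₂ = λ₁ + atan2(sin θ sin δ cos φ₁, cos δ − sin φ₁ sin φ₂) = -57.72520°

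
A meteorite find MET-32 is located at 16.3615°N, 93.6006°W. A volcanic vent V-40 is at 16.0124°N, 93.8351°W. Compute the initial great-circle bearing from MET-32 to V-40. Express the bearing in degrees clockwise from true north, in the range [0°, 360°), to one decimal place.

212.9°

Δλ = -0.2345°
y = sin Δλ · cos φ₂ = -0.003934
x = cos φ₁ sin φ₂ − sin φ₁ cos φ₂ cos Δλ = -0.006091
θ = atan2(y, x) = -147.1412° → 212.8588° (mod 360°)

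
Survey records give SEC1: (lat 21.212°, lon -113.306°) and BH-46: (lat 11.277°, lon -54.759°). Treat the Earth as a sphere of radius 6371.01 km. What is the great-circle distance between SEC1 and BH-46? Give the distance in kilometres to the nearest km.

Δφ = -9.9350°,  Δλ = 58.5470°
a = sin²(Δφ/2) + cos φ₁ cos φ₂ sin²(Δλ/2) = 0.226095
c = 2·arcsin(√a) = 0.991053 rad = 56.7832°
d = R·c = 6371.01 × 0.991053 = 6314.0 km

6314 km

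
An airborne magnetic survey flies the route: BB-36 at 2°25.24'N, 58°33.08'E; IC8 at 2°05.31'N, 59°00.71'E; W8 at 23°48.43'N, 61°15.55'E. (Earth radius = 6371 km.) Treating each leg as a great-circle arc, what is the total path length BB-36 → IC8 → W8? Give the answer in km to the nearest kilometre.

BB-36: φ = +2.42067°, λ = +58.55133°
IC8: φ = +2.08850°, λ = +59.01183°
W8: φ = +23.80717°, λ = +61.25917°
BB-36→IC8: c = 0.009905 rad, d = 63.10 km
IC8→W8: c = 0.380958 rad, d = 2427.08 km
Total = 63.10 + 2427.08 = 2490.19 km

2490 km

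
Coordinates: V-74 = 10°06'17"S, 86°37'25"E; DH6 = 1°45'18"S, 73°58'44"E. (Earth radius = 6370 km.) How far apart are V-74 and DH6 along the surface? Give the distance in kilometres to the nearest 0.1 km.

V-74: φ = -10.10472°, λ = +86.62361°
DH6: φ = -1.75500°, λ = +73.97889°
Δφ = 8.3497°,  Δλ = -12.6447°
a = sin²(Δφ/2) + cos φ₁ cos φ₂ sin²(Δλ/2) = 0.017233
c = 2·arcsin(√a) = 0.263310 rad = 15.0866°
d = R·c = 6370 × 0.263310 = 1677.3 km

1677.3 km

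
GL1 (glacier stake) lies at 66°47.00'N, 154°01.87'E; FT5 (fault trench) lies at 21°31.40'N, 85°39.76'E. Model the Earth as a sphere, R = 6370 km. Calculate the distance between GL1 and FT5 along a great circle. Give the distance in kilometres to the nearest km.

GL1: φ = +66.78333°, λ = +154.03117°
FT5: φ = +21.52333°, λ = +85.66267°
Δφ = -45.2600°,  Δλ = -68.3685°
a = sin²(Δφ/2) + cos φ₁ cos φ₂ sin²(Δλ/2) = 0.263822
c = 2·arcsin(√a) = 1.078834 rad = 61.8126°
d = R·c = 6370 × 1.078834 = 6872.2 km

6872 km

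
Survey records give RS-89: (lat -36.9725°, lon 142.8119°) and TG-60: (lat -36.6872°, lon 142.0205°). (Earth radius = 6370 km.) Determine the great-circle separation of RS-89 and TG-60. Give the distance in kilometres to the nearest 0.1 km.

77.2 km

Δφ = 0.2853°,  Δλ = -0.7914°
a = sin²(Δφ/2) + cos φ₁ cos φ₂ sin²(Δλ/2) = 0.000037
c = 2·arcsin(√a) = 0.012125 rad = 0.6947°
d = R·c = 6370 × 0.012125 = 77.2 km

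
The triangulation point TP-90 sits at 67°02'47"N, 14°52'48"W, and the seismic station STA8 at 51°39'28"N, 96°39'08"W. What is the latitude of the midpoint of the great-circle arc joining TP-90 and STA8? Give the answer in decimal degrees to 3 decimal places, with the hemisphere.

65.458°N

TP-90: φ = +67.04639°, λ = -14.88000°
STA8: φ = +51.65778°, λ = -96.65222°
Bx = cos φ₂ cos Δλ = 0.088779,  By = cos φ₂ sin Δλ = -0.613972
φₘ = atan2(sin φ₁ + sin φ₂, √((cos φ₁ + Bx)² + By²)) = 65.45838°
λₘ = λ₁ + atan2(By, cos φ₁ + Bx) = -66.93353°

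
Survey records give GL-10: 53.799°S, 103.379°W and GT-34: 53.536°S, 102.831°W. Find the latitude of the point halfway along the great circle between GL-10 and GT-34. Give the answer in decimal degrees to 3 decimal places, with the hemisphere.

Bx = cos φ₂ cos Δλ = 0.594290,  By = cos φ₂ sin Δλ = 0.005684
φₘ = atan2(sin φ₁ + sin φ₂, √((cos φ₁ + Bx)² + By²)) = -53.66781°
λₘ = λ₁ + atan2(By, cos φ₁ + Bx) = -103.10414°

53.668°S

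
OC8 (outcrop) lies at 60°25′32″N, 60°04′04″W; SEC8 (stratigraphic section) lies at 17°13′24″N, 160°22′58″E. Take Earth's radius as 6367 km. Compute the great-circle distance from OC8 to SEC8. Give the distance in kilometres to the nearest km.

10647 km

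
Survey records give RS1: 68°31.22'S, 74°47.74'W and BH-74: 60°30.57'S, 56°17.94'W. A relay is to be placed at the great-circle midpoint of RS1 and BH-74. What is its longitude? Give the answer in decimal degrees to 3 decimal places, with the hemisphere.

64.177°W

RS1: φ = -68.52033°, λ = -74.79567°
BH-74: φ = -60.50950°, λ = -56.29900°
Bx = cos φ₂ cos Δλ = 0.466849,  By = cos φ₂ sin Δλ = 0.156175
φₘ = atan2(sin φ₁ + sin φ₂, √((cos φ₁ + Bx)² + By²)) = -64.79858°
λₘ = λ₁ + atan2(By, cos φ₁ + Bx) = -64.17707°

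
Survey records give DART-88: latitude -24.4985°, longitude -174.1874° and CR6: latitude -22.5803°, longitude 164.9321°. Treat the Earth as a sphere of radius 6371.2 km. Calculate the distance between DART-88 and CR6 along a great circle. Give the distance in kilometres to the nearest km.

Δφ = 1.9182°,  Δλ = -20.8805°
a = sin²(Δφ/2) + cos φ₁ cos φ₂ sin²(Δλ/2) = 0.027870
c = 2·arcsin(√a) = 0.335459 rad = 19.2204°
d = R·c = 6371.2 × 0.335459 = 2137.3 km

2137 km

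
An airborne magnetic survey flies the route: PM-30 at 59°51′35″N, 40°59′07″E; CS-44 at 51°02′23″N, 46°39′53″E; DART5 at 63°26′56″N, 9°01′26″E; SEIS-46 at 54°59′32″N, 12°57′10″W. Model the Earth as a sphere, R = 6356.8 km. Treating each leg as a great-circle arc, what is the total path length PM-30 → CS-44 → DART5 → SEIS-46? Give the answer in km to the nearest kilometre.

5179 km

PM-30: φ = +59.85972°, λ = +40.98528°
CS-44: φ = +51.03972°, λ = +46.66472°
DART5: φ = +63.44889°, λ = +9.02389°
SEIS-46: φ = +54.99222°, λ = -12.95278°
PM-30→CS-44: c = 0.163737 rad, d = 1040.84 km
CS-44→DART5: c = 0.407446 rad, d = 2590.05 km
DART5→SEIS-46: c = 0.243526 rad, d = 1548.05 km
Total = 1040.84 + 2590.05 + 1548.05 = 5178.94 km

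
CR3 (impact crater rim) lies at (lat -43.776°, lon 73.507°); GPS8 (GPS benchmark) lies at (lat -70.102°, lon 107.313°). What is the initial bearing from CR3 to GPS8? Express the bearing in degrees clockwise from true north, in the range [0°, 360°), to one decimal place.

158.6°

Δλ = 33.8060°
y = sin Δλ · cos φ₂ = 0.189363
x = cos φ₁ sin φ₂ − sin φ₁ cos φ₂ cos Δλ = -0.483289
θ = atan2(y, x) = 158.6037° → 158.6037° (mod 360°)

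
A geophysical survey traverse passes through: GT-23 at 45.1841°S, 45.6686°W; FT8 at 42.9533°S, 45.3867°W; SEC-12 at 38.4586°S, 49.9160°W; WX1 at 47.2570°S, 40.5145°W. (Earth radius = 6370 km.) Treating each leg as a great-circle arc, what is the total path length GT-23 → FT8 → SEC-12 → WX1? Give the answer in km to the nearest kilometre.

GT-23→FT8: c = 0.039095 rad, d = 249.03 km
FT8→SEC-12: c = 0.098683 rad, d = 628.61 km
SEC-12→WX1: c = 0.194761 rad, d = 1240.63 km
Total = 249.03 + 628.61 + 1240.63 = 2118.28 km

2118 km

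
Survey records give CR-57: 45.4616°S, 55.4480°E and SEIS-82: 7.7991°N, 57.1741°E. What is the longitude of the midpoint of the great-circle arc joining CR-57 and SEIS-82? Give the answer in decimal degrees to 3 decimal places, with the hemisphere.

Bx = cos φ₂ cos Δλ = 0.990300,  By = cos φ₂ sin Δλ = 0.029843
φₘ = atan2(sin φ₁ + sin φ₂, √((cos φ₁ + Bx)² + By²)) = -18.83318°
λₘ = λ₁ + atan2(By, cos φ₁ + Bx) = 56.45865°

56.459°E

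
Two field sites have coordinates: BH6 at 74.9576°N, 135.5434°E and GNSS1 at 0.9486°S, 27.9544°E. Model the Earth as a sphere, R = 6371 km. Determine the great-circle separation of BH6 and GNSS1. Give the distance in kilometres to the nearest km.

Δφ = -75.9062°,  Δλ = -107.5890°
a = sin²(Δφ/2) + cos φ₁ cos φ₂ sin²(Δλ/2) = 0.547203
c = 2·arcsin(√a) = 1.665342 rad = 95.4171°
d = R·c = 6371 × 1.665342 = 10609.9 km

10610 km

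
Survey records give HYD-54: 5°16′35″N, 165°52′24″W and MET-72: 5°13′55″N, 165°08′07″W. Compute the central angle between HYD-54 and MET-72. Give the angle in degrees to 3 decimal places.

0.736°

HYD-54: φ = +5.27639°, λ = -165.87333°
MET-72: φ = +5.23194°, λ = -165.13528°
Δφ = -0.0444°,  Δλ = 0.7381°
a = sin²(Δφ/2) + cos φ₁ cos φ₂ sin²(Δλ/2) = 0.000041
c = 2·arcsin(√a) = 0.012851 rad = 0.7363°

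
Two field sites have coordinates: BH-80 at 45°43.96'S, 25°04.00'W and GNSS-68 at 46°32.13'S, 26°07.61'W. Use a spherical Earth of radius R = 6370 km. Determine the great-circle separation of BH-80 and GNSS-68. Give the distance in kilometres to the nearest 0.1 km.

BH-80: φ = -45.73267°, λ = -25.06667°
GNSS-68: φ = -46.53550°, λ = -26.12683°
Δφ = -0.8028°,  Δλ = -1.0602°
a = sin²(Δφ/2) + cos φ₁ cos φ₂ sin²(Δλ/2) = 0.000090
c = 2·arcsin(√a) = 0.018993 rad = 1.0882°
d = R·c = 6370 × 0.018993 = 121.0 km

121.0 km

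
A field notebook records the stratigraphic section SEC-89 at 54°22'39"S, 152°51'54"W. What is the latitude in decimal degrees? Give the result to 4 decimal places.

54° + 22′/60 + 39″/3600 = 54 + 0.36667 + 0.01083 = 54.3775°

54.3775°S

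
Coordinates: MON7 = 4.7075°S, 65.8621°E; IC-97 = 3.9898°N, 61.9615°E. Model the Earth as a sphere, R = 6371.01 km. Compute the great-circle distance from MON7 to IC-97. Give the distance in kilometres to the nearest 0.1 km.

1059.7 km

Δφ = 8.6973°,  Δλ = -3.9006°
a = sin²(Δφ/2) + cos φ₁ cos φ₂ sin²(Δλ/2) = 0.006901
c = 2·arcsin(√a) = 0.166336 rad = 9.5304°
d = R·c = 6371.01 × 0.166336 = 1059.7 km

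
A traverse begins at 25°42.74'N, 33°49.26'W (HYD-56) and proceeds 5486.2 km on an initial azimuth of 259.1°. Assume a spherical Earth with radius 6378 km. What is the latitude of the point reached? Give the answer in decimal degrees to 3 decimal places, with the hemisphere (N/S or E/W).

8.851°N

HYD-56: φ = +25.71233°, λ = -33.82100°
δ = d/R = 5486.2/6378 = 0.860176 rad
φ₂ = arcsin(sin φ₁ cos δ + cos φ₁ sin δ cos θ)
   = arcsin(0.43385·0.65230 + 0.90098·0.75796·-0.18910) = 8.85124°
λ₂ = λ₁ + atan2(sin θ sin δ cos φ₁, cos δ − sin φ₁ sin φ₂) = -82.69395°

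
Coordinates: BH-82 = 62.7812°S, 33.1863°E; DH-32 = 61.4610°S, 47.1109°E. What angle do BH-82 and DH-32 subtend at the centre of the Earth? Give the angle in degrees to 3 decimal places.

6.630°

Δφ = 1.3202°,  Δλ = 13.9246°
a = sin²(Δφ/2) + cos φ₁ cos φ₂ sin²(Δλ/2) = 0.003344
c = 2·arcsin(√a) = 0.115711 rad = 6.6298°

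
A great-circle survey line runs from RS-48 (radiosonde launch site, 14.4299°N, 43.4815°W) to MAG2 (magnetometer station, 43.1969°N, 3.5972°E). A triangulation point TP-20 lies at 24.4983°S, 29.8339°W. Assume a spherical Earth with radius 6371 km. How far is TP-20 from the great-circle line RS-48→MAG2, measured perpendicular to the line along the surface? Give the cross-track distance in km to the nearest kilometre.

δ₁₃ = central angle RS-48→TP-20 = 0.718108 rad  (haversine)
θ₁₃ = bearing RS-48→TP-20 = 160.954°,  θ₁₂ = bearing RS-48→MAG2 = 44.714°
dₓₜ = R·arcsin(sin δ₁₃ · sin(θ₁₃ − θ₁₂)) = 6371·arcsin(0.65796·sin(116.240°)) = 4021.712 km
|dₓₜ| = 4021.712 km

4022 km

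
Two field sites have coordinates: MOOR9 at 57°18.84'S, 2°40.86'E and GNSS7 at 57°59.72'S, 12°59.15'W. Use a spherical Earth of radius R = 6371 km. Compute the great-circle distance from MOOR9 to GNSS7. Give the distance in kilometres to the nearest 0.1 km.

933.0 km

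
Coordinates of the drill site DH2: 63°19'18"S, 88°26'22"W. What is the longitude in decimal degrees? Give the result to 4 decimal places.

88° + 26′/60 + 22″/3600 = 88 + 0.43333 + 0.00611 = 88.4394°

88.4394°W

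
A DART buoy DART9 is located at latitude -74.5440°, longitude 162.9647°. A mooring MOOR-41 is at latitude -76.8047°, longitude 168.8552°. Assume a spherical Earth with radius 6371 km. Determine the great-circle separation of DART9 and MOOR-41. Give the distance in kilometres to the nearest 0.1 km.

Δφ = -2.2607°,  Δλ = 5.8905°
a = sin²(Δφ/2) + cos φ₁ cos φ₂ sin²(Δλ/2) = 0.000550
c = 2·arcsin(√a) = 0.046898 rad = 2.6871°
d = R·c = 6371 × 0.046898 = 298.8 km

298.8 km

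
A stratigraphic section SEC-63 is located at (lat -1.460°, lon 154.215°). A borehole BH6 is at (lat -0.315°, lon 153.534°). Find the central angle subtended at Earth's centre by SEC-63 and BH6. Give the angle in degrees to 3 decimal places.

Δφ = 1.1450°,  Δλ = -0.6810°
a = sin²(Δφ/2) + cos φ₁ cos φ₂ sin²(Δλ/2) = 0.000135
c = 2·arcsin(√a) = 0.023251 rad = 1.3322°

1.332°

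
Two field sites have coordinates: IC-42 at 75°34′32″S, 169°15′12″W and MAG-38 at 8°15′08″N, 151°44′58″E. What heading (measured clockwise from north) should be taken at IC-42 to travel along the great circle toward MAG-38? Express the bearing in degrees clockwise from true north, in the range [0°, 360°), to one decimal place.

321.4°

IC-42: φ = -75.57556°, λ = -169.25333°
MAG-38: φ = +8.25222°, λ = +151.74944°
Δλ = -38.9972°
y = sin Δλ · cos φ₂ = -0.622767
x = cos φ₁ sin φ₂ − sin φ₁ cos φ₂ cos Δλ = 0.780638
θ = atan2(y, x) = -38.5817° → 321.4183° (mod 360°)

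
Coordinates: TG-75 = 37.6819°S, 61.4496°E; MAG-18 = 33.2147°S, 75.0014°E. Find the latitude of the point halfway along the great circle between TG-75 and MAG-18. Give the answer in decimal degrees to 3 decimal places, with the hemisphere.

35.638°S

Bx = cos φ₂ cos Δλ = 0.813331,  By = cos φ₂ sin Δλ = 0.196041
φₘ = atan2(sin φ₁ + sin φ₂, √((cos φ₁ + Bx)² + By²)) = -35.63811°
λₘ = λ₁ + atan2(By, cos φ₁ + Bx) = 68.41453°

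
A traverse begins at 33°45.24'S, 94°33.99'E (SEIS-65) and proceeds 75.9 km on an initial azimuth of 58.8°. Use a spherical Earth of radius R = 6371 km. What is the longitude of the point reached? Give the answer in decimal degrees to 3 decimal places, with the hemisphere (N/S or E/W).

SEIS-65: φ = -33.75400°, λ = +94.56650°
δ = d/R = 75.9/6371 = 0.011913 rad
φ₂ = arcsin(sin φ₁ cos δ + cos φ₁ sin δ cos θ)
   = arcsin(-0.55563·0.99993 + 0.83143·0.01191·0.51803) = -33.39843°
λ₂ = λ₁ + atan2(sin θ sin δ cos φ₁, cos δ − sin φ₁ sin φ₂) = 95.26585°

95.266°E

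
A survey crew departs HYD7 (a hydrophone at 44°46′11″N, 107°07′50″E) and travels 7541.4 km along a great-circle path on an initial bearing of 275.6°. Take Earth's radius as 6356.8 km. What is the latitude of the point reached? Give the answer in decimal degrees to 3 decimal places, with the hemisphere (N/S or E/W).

19.169°N

HYD7: φ = +44.76972°, λ = +107.13056°
δ = d/R = 7541.4/6356.8 = 1.186352 rad
φ₂ = arcsin(sin φ₁ cos δ + cos φ₁ sin δ cos θ)
   = arcsin(0.70426·0.37504 + 0.70994·0.92701·0.09758) = 19.16865°
λ₂ = λ₁ + atan2(sin θ sin δ cos φ₁, cos δ − sin φ₁ sin φ₂) = 29.51337°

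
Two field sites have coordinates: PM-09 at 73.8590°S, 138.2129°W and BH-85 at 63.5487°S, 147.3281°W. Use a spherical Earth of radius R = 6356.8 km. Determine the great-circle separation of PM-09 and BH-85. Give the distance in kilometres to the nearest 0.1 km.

Δφ = 10.3103°,  Δλ = -9.1152°
a = sin²(Δφ/2) + cos φ₁ cos φ₂ sin²(Δλ/2) = 0.008855
c = 2·arcsin(√a) = 0.188486 rad = 10.7994°
d = R·c = 6356.8 × 0.188486 = 1198.2 km

1198.2 km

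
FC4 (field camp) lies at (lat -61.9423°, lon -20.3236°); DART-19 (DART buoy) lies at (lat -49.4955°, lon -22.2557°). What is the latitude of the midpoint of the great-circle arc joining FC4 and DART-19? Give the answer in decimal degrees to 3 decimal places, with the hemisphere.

55.723°S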